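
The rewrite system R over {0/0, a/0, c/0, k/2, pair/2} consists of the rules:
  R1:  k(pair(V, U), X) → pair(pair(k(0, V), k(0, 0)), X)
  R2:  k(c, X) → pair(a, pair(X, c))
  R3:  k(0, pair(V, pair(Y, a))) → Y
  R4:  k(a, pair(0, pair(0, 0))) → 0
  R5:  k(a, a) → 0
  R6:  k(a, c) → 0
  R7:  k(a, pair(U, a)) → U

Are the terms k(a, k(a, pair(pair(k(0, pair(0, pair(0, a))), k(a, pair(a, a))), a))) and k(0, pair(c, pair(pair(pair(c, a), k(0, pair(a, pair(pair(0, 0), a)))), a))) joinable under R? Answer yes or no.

Reduce t₁ = k(a, k(a, pair(pair(k(0, pair(0, pair(0, a))), k(a, pair(a, a))), a))):
1. k(a, k(a, pair(pair(k(0, pair(0, pair(0, a))), k(a, pair(a, a))), a)))  →  k(a, pair(k(0, pair(0, pair(0, a))), k(a, pair(a, a))))   [R7 at 2]
2. k(a, pair(k(0, pair(0, pair(0, a))), k(a, pair(a, a))))  →  k(a, pair(0, k(a, pair(a, a))))   [R3 at 2.1]
3. k(a, pair(0, k(a, pair(a, a))))  →  k(a, pair(0, a))   [R7 at 2.2]
4. k(a, pair(0, a))  →  0   [R7 at ε]

Reduce t₂ = k(0, pair(c, pair(pair(pair(c, a), k(0, pair(a, pair(pair(0, 0), a)))), a))):
1. k(0, pair(c, pair(pair(pair(c, a), k(0, pair(a, pair(pair(0, 0), a)))), a)))  →  pair(pair(c, a), k(0, pair(a, pair(pair(0, 0), a))))   [R3 at ε]
2. pair(pair(c, a), k(0, pair(a, pair(pair(0, 0), a))))  →  pair(pair(c, a), pair(0, 0))   [R3 at 2]

no — NF(t₁) = 0, NF(t₂) = pair(pair(c, a), pair(0, 0))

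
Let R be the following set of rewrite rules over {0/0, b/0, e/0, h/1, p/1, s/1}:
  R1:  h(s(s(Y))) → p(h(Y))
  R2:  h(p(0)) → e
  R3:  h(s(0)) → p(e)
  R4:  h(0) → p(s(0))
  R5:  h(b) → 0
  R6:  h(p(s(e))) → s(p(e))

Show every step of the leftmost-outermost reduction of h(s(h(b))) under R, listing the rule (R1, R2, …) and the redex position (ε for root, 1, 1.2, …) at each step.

1. h(s(h(b)))  →  h(s(0))   [R5 at 1.1]
2. h(s(0))  →  p(e)   [R3 at ε]

p(e)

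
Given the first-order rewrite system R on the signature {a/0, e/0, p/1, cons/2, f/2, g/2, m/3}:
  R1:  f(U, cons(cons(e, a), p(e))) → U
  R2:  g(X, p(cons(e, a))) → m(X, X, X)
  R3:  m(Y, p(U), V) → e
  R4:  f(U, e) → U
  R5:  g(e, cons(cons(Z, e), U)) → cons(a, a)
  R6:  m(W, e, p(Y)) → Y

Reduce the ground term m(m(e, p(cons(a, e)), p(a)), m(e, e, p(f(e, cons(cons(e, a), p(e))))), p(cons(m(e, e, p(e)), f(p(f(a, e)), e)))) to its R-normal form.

cons(e, p(a))

1. m(m(e, p(cons(a, e)), p(a)), m(e, e, p(f(e, cons(cons(e, a), p(e))))), p(cons(m(e, e, p(e)), f(p(f(a, e)), e))))  →  m(e, m(e, e, p(f(e, cons(cons(e, a), p(e))))), p(cons(m(e, e, p(e)), f(p(f(a, e)), e))))   [R3 at 1]
2. m(e, m(e, e, p(f(e, cons(cons(e, a), p(e))))), p(cons(m(e, e, p(e)), f(p(f(a, e)), e))))  →  m(e, f(e, cons(cons(e, a), p(e))), p(cons(m(e, e, p(e)), f(p(f(a, e)), e))))   [R6 at 2]
3. m(e, f(e, cons(cons(e, a), p(e))), p(cons(m(e, e, p(e)), f(p(f(a, e)), e))))  →  m(e, e, p(cons(m(e, e, p(e)), f(p(f(a, e)), e))))   [R1 at 2]
4. m(e, e, p(cons(m(e, e, p(e)), f(p(f(a, e)), e))))  →  cons(m(e, e, p(e)), f(p(f(a, e)), e))   [R6 at ε]
5. cons(m(e, e, p(e)), f(p(f(a, e)), e))  →  cons(e, f(p(f(a, e)), e))   [R6 at 1]
6. cons(e, f(p(f(a, e)), e))  →  cons(e, p(f(a, e)))   [R4 at 2]
7. cons(e, p(f(a, e)))  →  cons(e, p(a))   [R4 at 2.1]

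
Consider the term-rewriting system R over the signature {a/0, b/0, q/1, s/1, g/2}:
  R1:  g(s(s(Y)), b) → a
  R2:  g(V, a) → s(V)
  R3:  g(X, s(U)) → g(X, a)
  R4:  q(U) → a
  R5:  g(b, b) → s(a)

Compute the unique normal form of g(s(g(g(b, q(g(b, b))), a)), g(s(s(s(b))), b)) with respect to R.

s(s(s(s(b))))

1. g(s(g(g(b, q(g(b, b))), a)), g(s(s(s(b))), b))  →  g(s(s(g(b, q(g(b, b))))), g(s(s(s(b))), b))   [R2 at 1.1]
2. g(s(s(g(b, q(g(b, b))))), g(s(s(s(b))), b))  →  g(s(s(g(b, a))), g(s(s(s(b))), b))   [R4 at 1.1.1.2]
3. g(s(s(g(b, a))), g(s(s(s(b))), b))  →  g(s(s(s(b))), g(s(s(s(b))), b))   [R2 at 1.1.1]
4. g(s(s(s(b))), g(s(s(s(b))), b))  →  g(s(s(s(b))), a)   [R1 at 2]
5. g(s(s(s(b))), a)  →  s(s(s(s(b))))   [R2 at ε]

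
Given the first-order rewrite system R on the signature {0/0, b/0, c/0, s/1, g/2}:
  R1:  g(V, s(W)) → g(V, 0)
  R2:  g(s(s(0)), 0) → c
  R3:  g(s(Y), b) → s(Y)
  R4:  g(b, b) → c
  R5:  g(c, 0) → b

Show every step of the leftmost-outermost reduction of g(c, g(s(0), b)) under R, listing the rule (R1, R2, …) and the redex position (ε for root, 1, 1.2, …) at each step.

b

1. g(c, g(s(0), b))  →  g(c, s(0))   [R3 at 2]
2. g(c, s(0))  →  g(c, 0)   [R1 at ε]
3. g(c, 0)  →  b   [R5 at ε]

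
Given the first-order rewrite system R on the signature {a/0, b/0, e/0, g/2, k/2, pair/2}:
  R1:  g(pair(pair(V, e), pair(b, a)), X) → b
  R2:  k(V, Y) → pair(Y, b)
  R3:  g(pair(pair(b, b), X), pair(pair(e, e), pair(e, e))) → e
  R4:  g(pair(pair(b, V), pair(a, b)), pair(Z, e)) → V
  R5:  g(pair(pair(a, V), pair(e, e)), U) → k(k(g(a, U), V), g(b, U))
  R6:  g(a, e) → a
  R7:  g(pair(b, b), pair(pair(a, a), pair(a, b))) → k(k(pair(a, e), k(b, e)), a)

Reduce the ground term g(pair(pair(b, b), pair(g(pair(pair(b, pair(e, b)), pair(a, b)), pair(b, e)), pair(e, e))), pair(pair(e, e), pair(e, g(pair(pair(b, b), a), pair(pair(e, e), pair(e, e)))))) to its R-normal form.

e

1. g(pair(pair(b, b), pair(g(pair(pair(b, pair(e, b)), pair(a, b)), pair(b, e)), pair(e, e))), pair(pair(e, e), pair(e, g(pair(pair(b, b), a), pair(pair(e, e), pair(e, e))))))  →  g(pair(pair(b, b), pair(pair(e, b), pair(e, e))), pair(pair(e, e), pair(e, g(pair(pair(b, b), a), pair(pair(e, e), pair(e, e))))))   [R4 at 1.2.1]
2. g(pair(pair(b, b), pair(pair(e, b), pair(e, e))), pair(pair(e, e), pair(e, g(pair(pair(b, b), a), pair(pair(e, e), pair(e, e))))))  →  g(pair(pair(b, b), pair(pair(e, b), pair(e, e))), pair(pair(e, e), pair(e, e)))   [R3 at 2.2.2]
3. g(pair(pair(b, b), pair(pair(e, b), pair(e, e))), pair(pair(e, e), pair(e, e)))  →  e   [R3 at ε]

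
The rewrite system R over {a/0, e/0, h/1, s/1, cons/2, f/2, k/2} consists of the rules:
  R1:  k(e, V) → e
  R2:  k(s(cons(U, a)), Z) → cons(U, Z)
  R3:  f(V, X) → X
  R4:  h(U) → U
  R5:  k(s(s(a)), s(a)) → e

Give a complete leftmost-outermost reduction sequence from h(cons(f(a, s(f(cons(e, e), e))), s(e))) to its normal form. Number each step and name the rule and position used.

1. h(cons(f(a, s(f(cons(e, e), e))), s(e)))  →  cons(f(a, s(f(cons(e, e), e))), s(e))   [R4 at ε]
2. cons(f(a, s(f(cons(e, e), e))), s(e))  →  cons(s(f(cons(e, e), e)), s(e))   [R3 at 1]
3. cons(s(f(cons(e, e), e)), s(e))  →  cons(s(e), s(e))   [R3 at 1.1]

cons(s(e), s(e))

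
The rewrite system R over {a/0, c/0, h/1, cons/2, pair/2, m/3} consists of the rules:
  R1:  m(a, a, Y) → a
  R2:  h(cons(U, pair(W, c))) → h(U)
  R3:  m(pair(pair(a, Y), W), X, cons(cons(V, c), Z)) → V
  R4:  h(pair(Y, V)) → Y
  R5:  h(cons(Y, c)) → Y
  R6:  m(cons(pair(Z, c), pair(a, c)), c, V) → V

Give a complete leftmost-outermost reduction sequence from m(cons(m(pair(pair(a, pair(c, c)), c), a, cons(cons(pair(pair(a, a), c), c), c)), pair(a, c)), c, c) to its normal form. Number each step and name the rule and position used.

c

1. m(cons(m(pair(pair(a, pair(c, c)), c), a, cons(cons(pair(pair(a, a), c), c), c)), pair(a, c)), c, c)  →  m(cons(pair(pair(a, a), c), pair(a, c)), c, c)   [R3 at 1.1]
2. m(cons(pair(pair(a, a), c), pair(a, c)), c, c)  →  c   [R6 at ε]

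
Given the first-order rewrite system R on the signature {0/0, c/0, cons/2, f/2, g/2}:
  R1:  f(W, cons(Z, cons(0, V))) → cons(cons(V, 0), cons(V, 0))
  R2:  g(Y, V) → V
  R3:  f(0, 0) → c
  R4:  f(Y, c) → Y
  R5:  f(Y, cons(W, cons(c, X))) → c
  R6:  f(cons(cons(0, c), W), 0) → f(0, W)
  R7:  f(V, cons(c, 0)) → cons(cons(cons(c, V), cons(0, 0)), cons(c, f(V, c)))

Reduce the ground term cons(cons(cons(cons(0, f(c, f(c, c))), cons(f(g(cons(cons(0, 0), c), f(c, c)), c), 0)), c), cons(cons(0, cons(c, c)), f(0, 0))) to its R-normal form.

1. cons(cons(cons(cons(0, f(c, f(c, c))), cons(f(g(cons(cons(0, 0), c), f(c, c)), c), 0)), c), cons(cons(0, cons(c, c)), f(0, 0)))  →  cons(cons(cons(cons(0, f(c, c)), cons(f(g(cons(cons(0, 0), c), f(c, c)), c), 0)), c), cons(cons(0, cons(c, c)), f(0, 0)))   [R4 at 1.1.1.2.2]
2. cons(cons(cons(cons(0, f(c, c)), cons(f(g(cons(cons(0, 0), c), f(c, c)), c), 0)), c), cons(cons(0, cons(c, c)), f(0, 0)))  →  cons(cons(cons(cons(0, c), cons(f(g(cons(cons(0, 0), c), f(c, c)), c), 0)), c), cons(cons(0, cons(c, c)), f(0, 0)))   [R4 at 1.1.1.2]
3. cons(cons(cons(cons(0, c), cons(f(g(cons(cons(0, 0), c), f(c, c)), c), 0)), c), cons(cons(0, cons(c, c)), f(0, 0)))  →  cons(cons(cons(cons(0, c), cons(g(cons(cons(0, 0), c), f(c, c)), 0)), c), cons(cons(0, cons(c, c)), f(0, 0)))   [R4 at 1.1.2.1]
4. cons(cons(cons(cons(0, c), cons(g(cons(cons(0, 0), c), f(c, c)), 0)), c), cons(cons(0, cons(c, c)), f(0, 0)))  →  cons(cons(cons(cons(0, c), cons(f(c, c), 0)), c), cons(cons(0, cons(c, c)), f(0, 0)))   [R2 at 1.1.2.1]
5. cons(cons(cons(cons(0, c), cons(f(c, c), 0)), c), cons(cons(0, cons(c, c)), f(0, 0)))  →  cons(cons(cons(cons(0, c), cons(c, 0)), c), cons(cons(0, cons(c, c)), f(0, 0)))   [R4 at 1.1.2.1]
6. cons(cons(cons(cons(0, c), cons(c, 0)), c), cons(cons(0, cons(c, c)), f(0, 0)))  →  cons(cons(cons(cons(0, c), cons(c, 0)), c), cons(cons(0, cons(c, c)), c))   [R3 at 2.2]

cons(cons(cons(cons(0, c), cons(c, 0)), c), cons(cons(0, cons(c, c)), c))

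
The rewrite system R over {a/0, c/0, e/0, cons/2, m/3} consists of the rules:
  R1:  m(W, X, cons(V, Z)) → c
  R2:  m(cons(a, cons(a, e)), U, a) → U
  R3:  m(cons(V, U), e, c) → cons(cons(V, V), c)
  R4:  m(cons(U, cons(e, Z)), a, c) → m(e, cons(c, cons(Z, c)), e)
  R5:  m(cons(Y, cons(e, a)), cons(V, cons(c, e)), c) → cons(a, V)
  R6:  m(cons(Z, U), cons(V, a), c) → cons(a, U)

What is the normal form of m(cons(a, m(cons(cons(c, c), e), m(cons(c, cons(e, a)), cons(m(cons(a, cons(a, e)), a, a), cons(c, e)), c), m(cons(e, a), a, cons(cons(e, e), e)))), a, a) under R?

1. m(cons(a, m(cons(cons(c, c), e), m(cons(c, cons(e, a)), cons(m(cons(a, cons(a, e)), a, a), cons(c, e)), c), m(cons(e, a), a, cons(cons(e, e), e)))), a, a)  →  m(cons(a, m(cons(cons(c, c), e), cons(a, m(cons(a, cons(a, e)), a, a)), m(cons(e, a), a, cons(cons(e, e), e)))), a, a)   [R5 at 1.2.2]
2. m(cons(a, m(cons(cons(c, c), e), cons(a, m(cons(a, cons(a, e)), a, a)), m(cons(e, a), a, cons(cons(e, e), e)))), a, a)  →  m(cons(a, m(cons(cons(c, c), e), cons(a, a), m(cons(e, a), a, cons(cons(e, e), e)))), a, a)   [R2 at 1.2.2.2]
3. m(cons(a, m(cons(cons(c, c), e), cons(a, a), m(cons(e, a), a, cons(cons(e, e), e)))), a, a)  →  m(cons(a, m(cons(cons(c, c), e), cons(a, a), c)), a, a)   [R1 at 1.2.3]
4. m(cons(a, m(cons(cons(c, c), e), cons(a, a), c)), a, a)  →  m(cons(a, cons(a, e)), a, a)   [R6 at 1.2]
5. m(cons(a, cons(a, e)), a, a)  →  a   [R2 at ε]

a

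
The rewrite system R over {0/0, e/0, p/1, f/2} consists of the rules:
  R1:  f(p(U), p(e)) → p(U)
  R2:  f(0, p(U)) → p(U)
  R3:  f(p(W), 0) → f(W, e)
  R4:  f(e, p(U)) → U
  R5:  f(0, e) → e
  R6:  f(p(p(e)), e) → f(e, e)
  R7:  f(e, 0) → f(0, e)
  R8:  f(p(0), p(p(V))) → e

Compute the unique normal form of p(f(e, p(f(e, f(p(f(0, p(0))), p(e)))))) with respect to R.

1. p(f(e, p(f(e, f(p(f(0, p(0))), p(e))))))  →  p(f(e, f(p(f(0, p(0))), p(e))))   [R4 at 1]
2. p(f(e, f(p(f(0, p(0))), p(e))))  →  p(f(e, p(f(0, p(0)))))   [R1 at 1.2]
3. p(f(e, p(f(0, p(0)))))  →  p(f(0, p(0)))   [R4 at 1]
4. p(f(0, p(0)))  →  p(p(0))   [R2 at 1]

p(p(0))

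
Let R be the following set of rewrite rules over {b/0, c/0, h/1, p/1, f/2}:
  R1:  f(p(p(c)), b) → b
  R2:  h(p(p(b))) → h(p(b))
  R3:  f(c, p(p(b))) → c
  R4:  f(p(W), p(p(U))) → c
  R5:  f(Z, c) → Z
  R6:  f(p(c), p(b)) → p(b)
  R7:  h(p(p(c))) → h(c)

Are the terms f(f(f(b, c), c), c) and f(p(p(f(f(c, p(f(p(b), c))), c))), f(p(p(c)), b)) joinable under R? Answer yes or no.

yes — NF(t₁) = b, NF(t₂) = b

Reduce t₁ = f(f(f(b, c), c), c):
1. f(f(f(b, c), c), c)  →  f(f(b, c), c)   [R5 at ε]
2. f(f(b, c), c)  →  f(b, c)   [R5 at ε]
3. f(b, c)  →  b   [R5 at ε]

Reduce t₂ = f(p(p(f(f(c, p(f(p(b), c))), c))), f(p(p(c)), b)):
1. f(p(p(f(f(c, p(f(p(b), c))), c))), f(p(p(c)), b))  →  f(p(p(f(c, p(f(p(b), c))))), f(p(p(c)), b))   [R5 at 1.1.1]
2. f(p(p(f(c, p(f(p(b), c))))), f(p(p(c)), b))  →  f(p(p(f(c, p(p(b))))), f(p(p(c)), b))   [R5 at 1.1.1.2.1]
3. f(p(p(f(c, p(p(b))))), f(p(p(c)), b))  →  f(p(p(c)), f(p(p(c)), b))   [R3 at 1.1.1]
4. f(p(p(c)), f(p(p(c)), b))  →  f(p(p(c)), b)   [R1 at 2]
5. f(p(p(c)), b)  →  b   [R1 at ε]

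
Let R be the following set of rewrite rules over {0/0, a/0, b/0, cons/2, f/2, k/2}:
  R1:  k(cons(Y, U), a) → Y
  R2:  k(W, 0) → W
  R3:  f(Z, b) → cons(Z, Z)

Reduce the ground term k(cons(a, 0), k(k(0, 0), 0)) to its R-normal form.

1. k(cons(a, 0), k(k(0, 0), 0))  →  k(cons(a, 0), k(0, 0))   [R2 at 2]
2. k(cons(a, 0), k(0, 0))  →  k(cons(a, 0), 0)   [R2 at 2]
3. k(cons(a, 0), 0)  →  cons(a, 0)   [R2 at ε]

cons(a, 0)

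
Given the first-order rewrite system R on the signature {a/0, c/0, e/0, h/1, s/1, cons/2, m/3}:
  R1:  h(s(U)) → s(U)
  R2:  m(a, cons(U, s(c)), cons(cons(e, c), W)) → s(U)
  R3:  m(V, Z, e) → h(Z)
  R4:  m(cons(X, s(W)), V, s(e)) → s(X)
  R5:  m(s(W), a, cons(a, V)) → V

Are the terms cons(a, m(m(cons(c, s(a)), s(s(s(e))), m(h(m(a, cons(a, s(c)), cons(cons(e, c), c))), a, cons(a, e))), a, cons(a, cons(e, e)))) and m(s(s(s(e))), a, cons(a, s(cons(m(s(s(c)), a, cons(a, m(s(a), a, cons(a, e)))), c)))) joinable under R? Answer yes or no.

Reduce t₁ = cons(a, m(m(cons(c, s(a)), s(s(s(e))), m(h(m(a, cons(a, s(c)), cons(cons(e, c), c))), a, cons(a, e))), a, cons(a, cons(e, e)))):
1. cons(a, m(m(cons(c, s(a)), s(s(s(e))), m(h(m(a, cons(a, s(c)), cons(cons(e, c), c))), a, cons(a, e))), a, cons(a, cons(e, e))))  →  cons(a, m(m(cons(c, s(a)), s(s(s(e))), m(h(s(a)), a, cons(a, e))), a, cons(a, cons(e, e))))   [R2 at 2.1.3.1.1]
2. cons(a, m(m(cons(c, s(a)), s(s(s(e))), m(h(s(a)), a, cons(a, e))), a, cons(a, cons(e, e))))  →  cons(a, m(m(cons(c, s(a)), s(s(s(e))), m(s(a), a, cons(a, e))), a, cons(a, cons(e, e))))   [R1 at 2.1.3.1]
3. cons(a, m(m(cons(c, s(a)), s(s(s(e))), m(s(a), a, cons(a, e))), a, cons(a, cons(e, e))))  →  cons(a, m(m(cons(c, s(a)), s(s(s(e))), e), a, cons(a, cons(e, e))))   [R5 at 2.1.3]
4. cons(a, m(m(cons(c, s(a)), s(s(s(e))), e), a, cons(a, cons(e, e))))  →  cons(a, m(h(s(s(s(e)))), a, cons(a, cons(e, e))))   [R3 at 2.1]
5. cons(a, m(h(s(s(s(e)))), a, cons(a, cons(e, e))))  →  cons(a, m(s(s(s(e))), a, cons(a, cons(e, e))))   [R1 at 2.1]
6. cons(a, m(s(s(s(e))), a, cons(a, cons(e, e))))  →  cons(a, cons(e, e))   [R5 at 2]

Reduce t₂ = m(s(s(s(e))), a, cons(a, s(cons(m(s(s(c)), a, cons(a, m(s(a), a, cons(a, e)))), c)))):
1. m(s(s(s(e))), a, cons(a, s(cons(m(s(s(c)), a, cons(a, m(s(a), a, cons(a, e)))), c))))  →  s(cons(m(s(s(c)), a, cons(a, m(s(a), a, cons(a, e)))), c))   [R5 at ε]
2. s(cons(m(s(s(c)), a, cons(a, m(s(a), a, cons(a, e)))), c))  →  s(cons(m(s(a), a, cons(a, e)), c))   [R5 at 1.1]
3. s(cons(m(s(a), a, cons(a, e)), c))  →  s(cons(e, c))   [R5 at 1.1]

no — NF(t₁) = cons(a, cons(e, e)), NF(t₂) = s(cons(e, c))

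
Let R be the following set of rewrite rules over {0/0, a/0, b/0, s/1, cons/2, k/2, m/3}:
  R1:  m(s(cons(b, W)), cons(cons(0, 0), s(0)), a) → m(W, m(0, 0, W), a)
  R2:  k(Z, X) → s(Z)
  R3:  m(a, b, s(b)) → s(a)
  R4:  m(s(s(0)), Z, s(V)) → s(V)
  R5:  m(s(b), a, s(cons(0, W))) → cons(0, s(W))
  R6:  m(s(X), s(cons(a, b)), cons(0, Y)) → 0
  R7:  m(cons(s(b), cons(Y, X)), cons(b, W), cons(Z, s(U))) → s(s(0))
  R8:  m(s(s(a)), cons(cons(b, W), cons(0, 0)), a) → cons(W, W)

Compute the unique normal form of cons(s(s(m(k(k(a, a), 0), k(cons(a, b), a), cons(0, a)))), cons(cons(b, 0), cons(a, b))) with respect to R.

cons(s(s(0)), cons(cons(b, 0), cons(a, b)))

1. cons(s(s(m(k(k(a, a), 0), k(cons(a, b), a), cons(0, a)))), cons(cons(b, 0), cons(a, b)))  →  cons(s(s(m(s(k(a, a)), k(cons(a, b), a), cons(0, a)))), cons(cons(b, 0), cons(a, b)))   [R2 at 1.1.1.1]
2. cons(s(s(m(s(k(a, a)), k(cons(a, b), a), cons(0, a)))), cons(cons(b, 0), cons(a, b)))  →  cons(s(s(m(s(s(a)), k(cons(a, b), a), cons(0, a)))), cons(cons(b, 0), cons(a, b)))   [R2 at 1.1.1.1.1]
3. cons(s(s(m(s(s(a)), k(cons(a, b), a), cons(0, a)))), cons(cons(b, 0), cons(a, b)))  →  cons(s(s(m(s(s(a)), s(cons(a, b)), cons(0, a)))), cons(cons(b, 0), cons(a, b)))   [R2 at 1.1.1.2]
4. cons(s(s(m(s(s(a)), s(cons(a, b)), cons(0, a)))), cons(cons(b, 0), cons(a, b)))  →  cons(s(s(0)), cons(cons(b, 0), cons(a, b)))   [R6 at 1.1.1]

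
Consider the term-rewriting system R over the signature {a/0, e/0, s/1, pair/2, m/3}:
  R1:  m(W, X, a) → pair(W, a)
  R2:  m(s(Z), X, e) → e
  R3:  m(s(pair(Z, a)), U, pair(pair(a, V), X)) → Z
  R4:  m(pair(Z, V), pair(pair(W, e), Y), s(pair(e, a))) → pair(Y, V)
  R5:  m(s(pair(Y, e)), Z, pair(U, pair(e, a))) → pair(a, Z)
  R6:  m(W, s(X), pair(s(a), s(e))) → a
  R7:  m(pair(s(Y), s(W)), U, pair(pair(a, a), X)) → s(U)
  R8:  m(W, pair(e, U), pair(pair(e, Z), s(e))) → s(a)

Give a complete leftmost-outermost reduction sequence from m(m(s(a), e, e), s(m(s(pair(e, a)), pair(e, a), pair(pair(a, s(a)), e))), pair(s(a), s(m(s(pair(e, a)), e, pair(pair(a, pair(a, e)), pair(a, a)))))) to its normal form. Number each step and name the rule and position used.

1. m(m(s(a), e, e), s(m(s(pair(e, a)), pair(e, a), pair(pair(a, s(a)), e))), pair(s(a), s(m(s(pair(e, a)), e, pair(pair(a, pair(a, e)), pair(a, a))))))  →  m(e, s(m(s(pair(e, a)), pair(e, a), pair(pair(a, s(a)), e))), pair(s(a), s(m(s(pair(e, a)), e, pair(pair(a, pair(a, e)), pair(a, a))))))   [R2 at 1]
2. m(e, s(m(s(pair(e, a)), pair(e, a), pair(pair(a, s(a)), e))), pair(s(a), s(m(s(pair(e, a)), e, pair(pair(a, pair(a, e)), pair(a, a))))))  →  m(e, s(e), pair(s(a), s(m(s(pair(e, a)), e, pair(pair(a, pair(a, e)), pair(a, a))))))   [R3 at 2.1]
3. m(e, s(e), pair(s(a), s(m(s(pair(e, a)), e, pair(pair(a, pair(a, e)), pair(a, a))))))  →  m(e, s(e), pair(s(a), s(e)))   [R3 at 3.2.1]
4. m(e, s(e), pair(s(a), s(e)))  →  a   [R6 at ε]

a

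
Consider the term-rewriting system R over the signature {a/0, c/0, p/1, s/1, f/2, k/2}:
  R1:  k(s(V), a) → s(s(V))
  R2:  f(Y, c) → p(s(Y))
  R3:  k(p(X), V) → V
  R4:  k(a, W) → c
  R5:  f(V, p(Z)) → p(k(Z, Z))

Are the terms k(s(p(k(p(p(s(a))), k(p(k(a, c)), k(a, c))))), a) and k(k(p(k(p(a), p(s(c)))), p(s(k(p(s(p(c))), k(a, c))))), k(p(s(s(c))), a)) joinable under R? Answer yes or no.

no — NF(t₁) = s(s(p(c))), NF(t₂) = a

Reduce t₁ = k(s(p(k(p(p(s(a))), k(p(k(a, c)), k(a, c))))), a):
1. k(s(p(k(p(p(s(a))), k(p(k(a, c)), k(a, c))))), a)  →  s(s(p(k(p(p(s(a))), k(p(k(a, c)), k(a, c))))))   [R1 at ε]
2. s(s(p(k(p(p(s(a))), k(p(k(a, c)), k(a, c))))))  →  s(s(p(k(p(k(a, c)), k(a, c)))))   [R3 at 1.1.1]
3. s(s(p(k(p(k(a, c)), k(a, c)))))  →  s(s(p(k(a, c))))   [R3 at 1.1.1]
4. s(s(p(k(a, c))))  →  s(s(p(c)))   [R4 at 1.1.1]

Reduce t₂ = k(k(p(k(p(a), p(s(c)))), p(s(k(p(s(p(c))), k(a, c))))), k(p(s(s(c))), a)):
1. k(k(p(k(p(a), p(s(c)))), p(s(k(p(s(p(c))), k(a, c))))), k(p(s(s(c))), a))  →  k(p(s(k(p(s(p(c))), k(a, c)))), k(p(s(s(c))), a))   [R3 at 1]
2. k(p(s(k(p(s(p(c))), k(a, c)))), k(p(s(s(c))), a))  →  k(p(s(s(c))), a)   [R3 at ε]
3. k(p(s(s(c))), a)  →  a   [R3 at ε]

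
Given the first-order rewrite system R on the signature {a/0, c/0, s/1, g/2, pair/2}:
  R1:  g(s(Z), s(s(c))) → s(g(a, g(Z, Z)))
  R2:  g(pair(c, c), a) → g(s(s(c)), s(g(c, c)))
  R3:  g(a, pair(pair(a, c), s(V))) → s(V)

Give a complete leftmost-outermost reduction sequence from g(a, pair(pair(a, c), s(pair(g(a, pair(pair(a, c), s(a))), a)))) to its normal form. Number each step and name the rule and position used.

s(pair(s(a), a))

1. g(a, pair(pair(a, c), s(pair(g(a, pair(pair(a, c), s(a))), a))))  →  s(pair(g(a, pair(pair(a, c), s(a))), a))   [R3 at ε]
2. s(pair(g(a, pair(pair(a, c), s(a))), a))  →  s(pair(s(a), a))   [R3 at 1.1]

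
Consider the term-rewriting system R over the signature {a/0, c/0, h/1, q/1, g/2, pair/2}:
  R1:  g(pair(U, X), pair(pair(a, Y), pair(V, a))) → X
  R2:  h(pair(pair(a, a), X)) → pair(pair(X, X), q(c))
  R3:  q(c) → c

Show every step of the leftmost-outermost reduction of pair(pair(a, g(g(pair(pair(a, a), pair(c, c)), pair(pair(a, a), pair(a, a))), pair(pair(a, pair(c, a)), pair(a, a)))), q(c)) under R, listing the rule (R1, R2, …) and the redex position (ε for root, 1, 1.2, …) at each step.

pair(pair(a, c), c)

1. pair(pair(a, g(g(pair(pair(a, a), pair(c, c)), pair(pair(a, a), pair(a, a))), pair(pair(a, pair(c, a)), pair(a, a)))), q(c))  →  pair(pair(a, g(pair(c, c), pair(pair(a, pair(c, a)), pair(a, a)))), q(c))   [R1 at 1.2.1]
2. pair(pair(a, g(pair(c, c), pair(pair(a, pair(c, a)), pair(a, a)))), q(c))  →  pair(pair(a, c), q(c))   [R1 at 1.2]
3. pair(pair(a, c), q(c))  →  pair(pair(a, c), c)   [R3 at 2]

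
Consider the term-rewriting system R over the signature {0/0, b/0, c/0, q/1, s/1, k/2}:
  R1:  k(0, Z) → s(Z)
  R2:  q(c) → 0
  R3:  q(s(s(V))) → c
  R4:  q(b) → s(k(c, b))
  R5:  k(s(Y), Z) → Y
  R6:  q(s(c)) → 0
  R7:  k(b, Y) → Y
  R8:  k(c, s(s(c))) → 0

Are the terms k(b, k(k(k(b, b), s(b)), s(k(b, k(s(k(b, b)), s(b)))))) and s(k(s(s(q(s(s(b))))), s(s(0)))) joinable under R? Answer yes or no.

Reduce t₁ = k(b, k(k(k(b, b), s(b)), s(k(b, k(s(k(b, b)), s(b)))))):
1. k(b, k(k(k(b, b), s(b)), s(k(b, k(s(k(b, b)), s(b))))))  →  k(k(k(b, b), s(b)), s(k(b, k(s(k(b, b)), s(b)))))   [R7 at ε]
2. k(k(k(b, b), s(b)), s(k(b, k(s(k(b, b)), s(b)))))  →  k(k(b, s(b)), s(k(b, k(s(k(b, b)), s(b)))))   [R7 at 1.1]
3. k(k(b, s(b)), s(k(b, k(s(k(b, b)), s(b)))))  →  k(s(b), s(k(b, k(s(k(b, b)), s(b)))))   [R7 at 1]
4. k(s(b), s(k(b, k(s(k(b, b)), s(b)))))  →  b   [R5 at ε]

Reduce t₂ = s(k(s(s(q(s(s(b))))), s(s(0)))):
1. s(k(s(s(q(s(s(b))))), s(s(0))))  →  s(s(q(s(s(b)))))   [R5 at 1]
2. s(s(q(s(s(b)))))  →  s(s(c))   [R3 at 1.1]

no — NF(t₁) = b, NF(t₂) = s(s(c))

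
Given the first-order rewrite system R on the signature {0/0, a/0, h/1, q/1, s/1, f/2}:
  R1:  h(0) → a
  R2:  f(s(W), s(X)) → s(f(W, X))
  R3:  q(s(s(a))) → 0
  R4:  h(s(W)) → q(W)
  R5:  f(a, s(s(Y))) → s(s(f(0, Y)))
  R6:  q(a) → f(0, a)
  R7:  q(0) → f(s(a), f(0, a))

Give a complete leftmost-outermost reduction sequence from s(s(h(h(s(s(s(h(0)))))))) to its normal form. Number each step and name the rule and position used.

s(s(a))

1. s(s(h(h(s(s(s(h(0))))))))  →  s(s(h(q(s(s(h(0)))))))   [R4 at 1.1.1]
2. s(s(h(q(s(s(h(0)))))))  →  s(s(h(q(s(s(a))))))   [R1 at 1.1.1.1.1.1]
3. s(s(h(q(s(s(a))))))  →  s(s(h(0)))   [R3 at 1.1.1]
4. s(s(h(0)))  →  s(s(a))   [R1 at 1.1]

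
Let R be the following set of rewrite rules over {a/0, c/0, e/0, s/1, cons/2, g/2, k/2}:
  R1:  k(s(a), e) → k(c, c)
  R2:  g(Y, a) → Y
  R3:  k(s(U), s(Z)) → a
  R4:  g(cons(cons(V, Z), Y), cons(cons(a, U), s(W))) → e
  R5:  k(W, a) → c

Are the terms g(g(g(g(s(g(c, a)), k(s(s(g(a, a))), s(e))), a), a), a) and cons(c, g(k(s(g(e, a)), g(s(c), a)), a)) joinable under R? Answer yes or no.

no — NF(t₁) = s(c), NF(t₂) = cons(c, a)

Reduce t₁ = g(g(g(g(s(g(c, a)), k(s(s(g(a, a))), s(e))), a), a), a):
1. g(g(g(g(s(g(c, a)), k(s(s(g(a, a))), s(e))), a), a), a)  →  g(g(g(s(g(c, a)), k(s(s(g(a, a))), s(e))), a), a)   [R2 at ε]
2. g(g(g(s(g(c, a)), k(s(s(g(a, a))), s(e))), a), a)  →  g(g(s(g(c, a)), k(s(s(g(a, a))), s(e))), a)   [R2 at ε]
3. g(g(s(g(c, a)), k(s(s(g(a, a))), s(e))), a)  →  g(s(g(c, a)), k(s(s(g(a, a))), s(e)))   [R2 at ε]
4. g(s(g(c, a)), k(s(s(g(a, a))), s(e)))  →  g(s(c), k(s(s(g(a, a))), s(e)))   [R2 at 1.1]
5. g(s(c), k(s(s(g(a, a))), s(e)))  →  g(s(c), a)   [R3 at 2]
6. g(s(c), a)  →  s(c)   [R2 at ε]

Reduce t₂ = cons(c, g(k(s(g(e, a)), g(s(c), a)), a)):
1. cons(c, g(k(s(g(e, a)), g(s(c), a)), a))  →  cons(c, k(s(g(e, a)), g(s(c), a)))   [R2 at 2]
2. cons(c, k(s(g(e, a)), g(s(c), a)))  →  cons(c, k(s(e), g(s(c), a)))   [R2 at 2.1.1]
3. cons(c, k(s(e), g(s(c), a)))  →  cons(c, k(s(e), s(c)))   [R2 at 2.2]
4. cons(c, k(s(e), s(c)))  →  cons(c, a)   [R3 at 2]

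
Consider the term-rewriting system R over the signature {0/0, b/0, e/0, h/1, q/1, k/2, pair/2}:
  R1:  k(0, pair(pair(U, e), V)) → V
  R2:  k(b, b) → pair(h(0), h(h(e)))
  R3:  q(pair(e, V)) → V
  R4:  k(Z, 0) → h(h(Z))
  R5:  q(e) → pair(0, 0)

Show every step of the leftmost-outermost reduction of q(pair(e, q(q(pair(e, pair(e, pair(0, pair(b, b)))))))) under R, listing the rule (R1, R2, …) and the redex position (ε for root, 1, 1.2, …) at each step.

pair(0, pair(b, b))

1. q(pair(e, q(q(pair(e, pair(e, pair(0, pair(b, b))))))))  →  q(q(pair(e, pair(e, pair(0, pair(b, b))))))   [R3 at ε]
2. q(q(pair(e, pair(e, pair(0, pair(b, b))))))  →  q(pair(e, pair(0, pair(b, b))))   [R3 at 1]
3. q(pair(e, pair(0, pair(b, b))))  →  pair(0, pair(b, b))   [R3 at ε]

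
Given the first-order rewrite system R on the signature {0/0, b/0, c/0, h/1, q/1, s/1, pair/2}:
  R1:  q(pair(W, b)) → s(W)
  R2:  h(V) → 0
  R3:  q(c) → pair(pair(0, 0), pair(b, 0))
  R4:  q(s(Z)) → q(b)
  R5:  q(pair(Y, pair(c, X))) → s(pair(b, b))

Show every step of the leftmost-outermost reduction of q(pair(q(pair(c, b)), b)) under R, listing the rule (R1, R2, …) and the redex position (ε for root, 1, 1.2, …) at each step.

1. q(pair(q(pair(c, b)), b))  →  s(q(pair(c, b)))   [R1 at ε]
2. s(q(pair(c, b)))  →  s(s(c))   [R1 at 1]

s(s(c))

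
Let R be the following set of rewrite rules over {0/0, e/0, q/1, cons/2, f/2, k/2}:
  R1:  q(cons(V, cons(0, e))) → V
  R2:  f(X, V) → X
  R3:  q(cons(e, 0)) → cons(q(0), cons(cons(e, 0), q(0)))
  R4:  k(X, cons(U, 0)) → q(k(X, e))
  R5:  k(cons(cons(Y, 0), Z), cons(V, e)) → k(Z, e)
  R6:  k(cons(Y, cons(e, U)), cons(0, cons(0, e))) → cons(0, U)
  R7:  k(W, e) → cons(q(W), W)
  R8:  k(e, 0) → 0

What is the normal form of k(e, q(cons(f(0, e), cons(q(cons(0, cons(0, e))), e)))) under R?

0

1. k(e, q(cons(f(0, e), cons(q(cons(0, cons(0, e))), e))))  →  k(e, q(cons(0, cons(q(cons(0, cons(0, e))), e))))   [R2 at 2.1.1]
2. k(e, q(cons(0, cons(q(cons(0, cons(0, e))), e))))  →  k(e, q(cons(0, cons(0, e))))   [R1 at 2.1.2.1]
3. k(e, q(cons(0, cons(0, e))))  →  k(e, 0)   [R1 at 2]
4. k(e, 0)  →  0   [R8 at ε]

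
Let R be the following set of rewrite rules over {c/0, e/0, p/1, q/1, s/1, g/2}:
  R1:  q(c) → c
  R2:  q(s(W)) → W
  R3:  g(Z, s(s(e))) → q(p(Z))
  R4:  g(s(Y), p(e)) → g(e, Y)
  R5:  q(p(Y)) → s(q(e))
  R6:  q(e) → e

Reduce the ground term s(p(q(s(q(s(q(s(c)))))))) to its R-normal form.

s(p(c))

1. s(p(q(s(q(s(q(s(c))))))))  →  s(p(q(s(q(s(c))))))   [R2 at 1.1]
2. s(p(q(s(q(s(c))))))  →  s(p(q(s(c))))   [R2 at 1.1]
3. s(p(q(s(c))))  →  s(p(c))   [R2 at 1.1]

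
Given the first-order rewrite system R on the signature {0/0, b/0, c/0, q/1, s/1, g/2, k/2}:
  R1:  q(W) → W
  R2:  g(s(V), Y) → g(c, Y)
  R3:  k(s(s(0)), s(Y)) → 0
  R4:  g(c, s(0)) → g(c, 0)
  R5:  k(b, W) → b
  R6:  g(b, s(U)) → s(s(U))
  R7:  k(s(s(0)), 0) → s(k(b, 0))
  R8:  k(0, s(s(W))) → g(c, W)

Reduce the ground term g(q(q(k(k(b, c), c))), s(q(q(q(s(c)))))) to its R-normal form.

s(s(s(c)))

1. g(q(q(k(k(b, c), c))), s(q(q(q(s(c))))))  →  g(q(k(k(b, c), c)), s(q(q(q(s(c))))))   [R1 at 1]
2. g(q(k(k(b, c), c)), s(q(q(q(s(c))))))  →  g(k(k(b, c), c), s(q(q(q(s(c))))))   [R1 at 1]
3. g(k(k(b, c), c), s(q(q(q(s(c))))))  →  g(k(b, c), s(q(q(q(s(c))))))   [R5 at 1.1]
4. g(k(b, c), s(q(q(q(s(c))))))  →  g(b, s(q(q(q(s(c))))))   [R5 at 1]
5. g(b, s(q(q(q(s(c))))))  →  s(s(q(q(q(s(c))))))   [R6 at ε]
6. s(s(q(q(q(s(c))))))  →  s(s(q(q(s(c)))))   [R1 at 1.1]
7. s(s(q(q(s(c)))))  →  s(s(q(s(c))))   [R1 at 1.1]
8. s(s(q(s(c))))  →  s(s(s(c)))   [R1 at 1.1]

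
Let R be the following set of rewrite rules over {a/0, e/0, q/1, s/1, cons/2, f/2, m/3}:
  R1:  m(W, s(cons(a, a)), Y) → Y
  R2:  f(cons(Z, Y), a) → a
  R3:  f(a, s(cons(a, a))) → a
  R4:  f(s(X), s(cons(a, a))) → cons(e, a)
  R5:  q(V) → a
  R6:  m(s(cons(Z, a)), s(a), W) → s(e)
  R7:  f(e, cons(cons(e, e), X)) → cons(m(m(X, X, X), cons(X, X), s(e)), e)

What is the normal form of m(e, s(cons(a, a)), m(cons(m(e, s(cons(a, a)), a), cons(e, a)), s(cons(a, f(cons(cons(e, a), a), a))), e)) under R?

e

1. m(e, s(cons(a, a)), m(cons(m(e, s(cons(a, a)), a), cons(e, a)), s(cons(a, f(cons(cons(e, a), a), a))), e))  →  m(cons(m(e, s(cons(a, a)), a), cons(e, a)), s(cons(a, f(cons(cons(e, a), a), a))), e)   [R1 at ε]
2. m(cons(m(e, s(cons(a, a)), a), cons(e, a)), s(cons(a, f(cons(cons(e, a), a), a))), e)  →  m(cons(a, cons(e, a)), s(cons(a, f(cons(cons(e, a), a), a))), e)   [R1 at 1.1]
3. m(cons(a, cons(e, a)), s(cons(a, f(cons(cons(e, a), a), a))), e)  →  m(cons(a, cons(e, a)), s(cons(a, a)), e)   [R2 at 2.1.2]
4. m(cons(a, cons(e, a)), s(cons(a, a)), e)  →  e   [R1 at ε]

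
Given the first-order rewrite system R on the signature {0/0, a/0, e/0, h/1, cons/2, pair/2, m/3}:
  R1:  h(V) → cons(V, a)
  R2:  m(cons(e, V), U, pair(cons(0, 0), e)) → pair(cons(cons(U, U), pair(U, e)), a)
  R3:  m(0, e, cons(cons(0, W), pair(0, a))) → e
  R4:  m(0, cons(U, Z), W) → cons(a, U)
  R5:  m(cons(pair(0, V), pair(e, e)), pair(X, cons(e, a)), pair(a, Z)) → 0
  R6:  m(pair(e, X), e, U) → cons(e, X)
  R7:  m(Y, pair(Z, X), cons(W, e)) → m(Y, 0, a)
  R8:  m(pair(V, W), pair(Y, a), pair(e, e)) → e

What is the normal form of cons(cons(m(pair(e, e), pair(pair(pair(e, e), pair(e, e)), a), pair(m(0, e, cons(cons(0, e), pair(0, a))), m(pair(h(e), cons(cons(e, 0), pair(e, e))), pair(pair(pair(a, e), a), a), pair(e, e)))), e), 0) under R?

cons(cons(e, e), 0)

1. cons(cons(m(pair(e, e), pair(pair(pair(e, e), pair(e, e)), a), pair(m(0, e, cons(cons(0, e), pair(0, a))), m(pair(h(e), cons(cons(e, 0), pair(e, e))), pair(pair(pair(a, e), a), a), pair(e, e)))), e), 0)  →  cons(cons(m(pair(e, e), pair(pair(pair(e, e), pair(e, e)), a), pair(e, m(pair(h(e), cons(cons(e, 0), pair(e, e))), pair(pair(pair(a, e), a), a), pair(e, e)))), e), 0)   [R3 at 1.1.3.1]
2. cons(cons(m(pair(e, e), pair(pair(pair(e, e), pair(e, e)), a), pair(e, m(pair(h(e), cons(cons(e, 0), pair(e, e))), pair(pair(pair(a, e), a), a), pair(e, e)))), e), 0)  →  cons(cons(m(pair(e, e), pair(pair(pair(e, e), pair(e, e)), a), pair(e, e)), e), 0)   [R8 at 1.1.3.2]
3. cons(cons(m(pair(e, e), pair(pair(pair(e, e), pair(e, e)), a), pair(e, e)), e), 0)  →  cons(cons(e, e), 0)   [R8 at 1.1]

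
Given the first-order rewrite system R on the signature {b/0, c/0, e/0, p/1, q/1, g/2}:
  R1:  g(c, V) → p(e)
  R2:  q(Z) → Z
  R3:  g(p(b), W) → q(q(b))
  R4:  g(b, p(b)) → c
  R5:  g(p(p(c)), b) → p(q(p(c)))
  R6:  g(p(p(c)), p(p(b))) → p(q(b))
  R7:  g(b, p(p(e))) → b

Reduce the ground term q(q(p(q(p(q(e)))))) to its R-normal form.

1. q(q(p(q(p(q(e))))))  →  q(p(q(p(q(e)))))   [R2 at ε]
2. q(p(q(p(q(e)))))  →  p(q(p(q(e))))   [R2 at ε]
3. p(q(p(q(e))))  →  p(p(q(e)))   [R2 at 1]
4. p(p(q(e)))  →  p(p(e))   [R2 at 1.1]

p(p(e))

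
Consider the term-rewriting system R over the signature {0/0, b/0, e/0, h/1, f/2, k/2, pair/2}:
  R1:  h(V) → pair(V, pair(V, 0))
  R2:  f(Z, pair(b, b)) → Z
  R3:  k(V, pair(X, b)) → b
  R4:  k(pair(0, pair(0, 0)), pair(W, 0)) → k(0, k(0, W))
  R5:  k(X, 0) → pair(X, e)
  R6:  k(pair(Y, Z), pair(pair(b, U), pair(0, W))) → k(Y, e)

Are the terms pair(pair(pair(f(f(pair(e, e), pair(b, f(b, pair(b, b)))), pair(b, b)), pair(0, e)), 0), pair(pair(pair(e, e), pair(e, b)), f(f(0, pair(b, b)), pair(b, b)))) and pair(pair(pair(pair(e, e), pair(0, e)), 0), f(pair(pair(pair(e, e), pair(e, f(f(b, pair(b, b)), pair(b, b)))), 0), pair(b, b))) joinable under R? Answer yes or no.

yes — NF(t₁) = pair(pair(pair(pair(e, e), pair(0, e)), 0), pair(pair(pair(e, e), pair(e, b)), 0)), NF(t₂) = pair(pair(pair(pair(e, e), pair(0, e)), 0), pair(pair(pair(e, e), pair(e, b)), 0))

Reduce t₁ = pair(pair(pair(f(f(pair(e, e), pair(b, f(b, pair(b, b)))), pair(b, b)), pair(0, e)), 0), pair(pair(pair(e, e), pair(e, b)), f(f(0, pair(b, b)), pair(b, b)))):
1. pair(pair(pair(f(f(pair(e, e), pair(b, f(b, pair(b, b)))), pair(b, b)), pair(0, e)), 0), pair(pair(pair(e, e), pair(e, b)), f(f(0, pair(b, b)), pair(b, b))))  →  pair(pair(pair(f(pair(e, e), pair(b, f(b, pair(b, b)))), pair(0, e)), 0), pair(pair(pair(e, e), pair(e, b)), f(f(0, pair(b, b)), pair(b, b))))   [R2 at 1.1.1]
2. pair(pair(pair(f(pair(e, e), pair(b, f(b, pair(b, b)))), pair(0, e)), 0), pair(pair(pair(e, e), pair(e, b)), f(f(0, pair(b, b)), pair(b, b))))  →  pair(pair(pair(f(pair(e, e), pair(b, b)), pair(0, e)), 0), pair(pair(pair(e, e), pair(e, b)), f(f(0, pair(b, b)), pair(b, b))))   [R2 at 1.1.1.2.2]
3. pair(pair(pair(f(pair(e, e), pair(b, b)), pair(0, e)), 0), pair(pair(pair(e, e), pair(e, b)), f(f(0, pair(b, b)), pair(b, b))))  →  pair(pair(pair(pair(e, e), pair(0, e)), 0), pair(pair(pair(e, e), pair(e, b)), f(f(0, pair(b, b)), pair(b, b))))   [R2 at 1.1.1]
4. pair(pair(pair(pair(e, e), pair(0, e)), 0), pair(pair(pair(e, e), pair(e, b)), f(f(0, pair(b, b)), pair(b, b))))  →  pair(pair(pair(pair(e, e), pair(0, e)), 0), pair(pair(pair(e, e), pair(e, b)), f(0, pair(b, b))))   [R2 at 2.2]
5. pair(pair(pair(pair(e, e), pair(0, e)), 0), pair(pair(pair(e, e), pair(e, b)), f(0, pair(b, b))))  →  pair(pair(pair(pair(e, e), pair(0, e)), 0), pair(pair(pair(e, e), pair(e, b)), 0))   [R2 at 2.2]

Reduce t₂ = pair(pair(pair(pair(e, e), pair(0, e)), 0), f(pair(pair(pair(e, e), pair(e, f(f(b, pair(b, b)), pair(b, b)))), 0), pair(b, b))):
1. pair(pair(pair(pair(e, e), pair(0, e)), 0), f(pair(pair(pair(e, e), pair(e, f(f(b, pair(b, b)), pair(b, b)))), 0), pair(b, b)))  →  pair(pair(pair(pair(e, e), pair(0, e)), 0), pair(pair(pair(e, e), pair(e, f(f(b, pair(b, b)), pair(b, b)))), 0))   [R2 at 2]
2. pair(pair(pair(pair(e, e), pair(0, e)), 0), pair(pair(pair(e, e), pair(e, f(f(b, pair(b, b)), pair(b, b)))), 0))  →  pair(pair(pair(pair(e, e), pair(0, e)), 0), pair(pair(pair(e, e), pair(e, f(b, pair(b, b)))), 0))   [R2 at 2.1.2.2]
3. pair(pair(pair(pair(e, e), pair(0, e)), 0), pair(pair(pair(e, e), pair(e, f(b, pair(b, b)))), 0))  →  pair(pair(pair(pair(e, e), pair(0, e)), 0), pair(pair(pair(e, e), pair(e, b)), 0))   [R2 at 2.1.2.2]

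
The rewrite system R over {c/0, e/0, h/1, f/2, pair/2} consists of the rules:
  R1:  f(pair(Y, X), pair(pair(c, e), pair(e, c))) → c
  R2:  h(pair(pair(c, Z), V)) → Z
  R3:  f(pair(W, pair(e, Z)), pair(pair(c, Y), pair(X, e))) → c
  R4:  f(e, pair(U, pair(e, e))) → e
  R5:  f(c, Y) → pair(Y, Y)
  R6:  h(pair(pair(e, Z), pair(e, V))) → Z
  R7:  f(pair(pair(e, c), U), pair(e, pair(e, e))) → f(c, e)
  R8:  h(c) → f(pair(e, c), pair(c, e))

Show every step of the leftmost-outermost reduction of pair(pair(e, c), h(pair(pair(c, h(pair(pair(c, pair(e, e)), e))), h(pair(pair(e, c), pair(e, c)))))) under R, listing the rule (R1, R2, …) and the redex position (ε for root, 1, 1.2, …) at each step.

1. pair(pair(e, c), h(pair(pair(c, h(pair(pair(c, pair(e, e)), e))), h(pair(pair(e, c), pair(e, c))))))  →  pair(pair(e, c), h(pair(pair(c, pair(e, e)), e)))   [R2 at 2]
2. pair(pair(e, c), h(pair(pair(c, pair(e, e)), e)))  →  pair(pair(e, c), pair(e, e))   [R2 at 2]

pair(pair(e, c), pair(e, e))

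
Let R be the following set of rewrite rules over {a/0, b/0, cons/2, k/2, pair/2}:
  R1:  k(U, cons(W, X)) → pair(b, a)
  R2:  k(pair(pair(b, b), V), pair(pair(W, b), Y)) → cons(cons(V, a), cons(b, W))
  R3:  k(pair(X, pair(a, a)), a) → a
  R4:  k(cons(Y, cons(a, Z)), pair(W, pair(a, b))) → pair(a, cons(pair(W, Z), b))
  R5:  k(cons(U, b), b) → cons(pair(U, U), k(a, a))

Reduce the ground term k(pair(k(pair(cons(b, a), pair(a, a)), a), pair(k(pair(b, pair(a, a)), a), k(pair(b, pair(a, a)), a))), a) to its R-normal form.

1. k(pair(k(pair(cons(b, a), pair(a, a)), a), pair(k(pair(b, pair(a, a)), a), k(pair(b, pair(a, a)), a))), a)  →  k(pair(a, pair(k(pair(b, pair(a, a)), a), k(pair(b, pair(a, a)), a))), a)   [R3 at 1.1]
2. k(pair(a, pair(k(pair(b, pair(a, a)), a), k(pair(b, pair(a, a)), a))), a)  →  k(pair(a, pair(a, k(pair(b, pair(a, a)), a))), a)   [R3 at 1.2.1]
3. k(pair(a, pair(a, k(pair(b, pair(a, a)), a))), a)  →  k(pair(a, pair(a, a)), a)   [R3 at 1.2.2]
4. k(pair(a, pair(a, a)), a)  →  a   [R3 at ε]

a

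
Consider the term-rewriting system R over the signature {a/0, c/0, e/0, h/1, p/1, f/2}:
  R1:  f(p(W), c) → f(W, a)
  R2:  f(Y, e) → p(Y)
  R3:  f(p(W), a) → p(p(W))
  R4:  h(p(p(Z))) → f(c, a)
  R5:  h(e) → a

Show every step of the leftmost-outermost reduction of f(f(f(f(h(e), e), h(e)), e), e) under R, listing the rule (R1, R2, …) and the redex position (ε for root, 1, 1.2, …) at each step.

p(p(p(p(a))))

1. f(f(f(f(h(e), e), h(e)), e), e)  →  p(f(f(f(h(e), e), h(e)), e))   [R2 at ε]
2. p(f(f(f(h(e), e), h(e)), e))  →  p(p(f(f(h(e), e), h(e))))   [R2 at 1]
3. p(p(f(f(h(e), e), h(e))))  →  p(p(f(p(h(e)), h(e))))   [R2 at 1.1.1]
4. p(p(f(p(h(e)), h(e))))  →  p(p(f(p(a), h(e))))   [R5 at 1.1.1.1]
5. p(p(f(p(a), h(e))))  →  p(p(f(p(a), a)))   [R5 at 1.1.2]
6. p(p(f(p(a), a)))  →  p(p(p(p(a))))   [R3 at 1.1]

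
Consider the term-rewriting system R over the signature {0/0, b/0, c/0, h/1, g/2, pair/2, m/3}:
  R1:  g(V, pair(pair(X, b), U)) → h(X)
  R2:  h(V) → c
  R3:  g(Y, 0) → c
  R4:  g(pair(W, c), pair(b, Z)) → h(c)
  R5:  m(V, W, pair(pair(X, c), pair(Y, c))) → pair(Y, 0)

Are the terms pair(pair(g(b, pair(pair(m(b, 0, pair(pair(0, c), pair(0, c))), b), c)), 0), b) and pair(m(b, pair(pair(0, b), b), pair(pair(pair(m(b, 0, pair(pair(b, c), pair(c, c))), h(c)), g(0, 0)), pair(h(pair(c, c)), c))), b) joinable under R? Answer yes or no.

yes — NF(t₁) = pair(pair(c, 0), b), NF(t₂) = pair(pair(c, 0), b)

Reduce t₁ = pair(pair(g(b, pair(pair(m(b, 0, pair(pair(0, c), pair(0, c))), b), c)), 0), b):
1. pair(pair(g(b, pair(pair(m(b, 0, pair(pair(0, c), pair(0, c))), b), c)), 0), b)  →  pair(pair(h(m(b, 0, pair(pair(0, c), pair(0, c)))), 0), b)   [R1 at 1.1]
2. pair(pair(h(m(b, 0, pair(pair(0, c), pair(0, c)))), 0), b)  →  pair(pair(c, 0), b)   [R2 at 1.1]

Reduce t₂ = pair(m(b, pair(pair(0, b), b), pair(pair(pair(m(b, 0, pair(pair(b, c), pair(c, c))), h(c)), g(0, 0)), pair(h(pair(c, c)), c))), b):
1. pair(m(b, pair(pair(0, b), b), pair(pair(pair(m(b, 0, pair(pair(b, c), pair(c, c))), h(c)), g(0, 0)), pair(h(pair(c, c)), c))), b)  →  pair(m(b, pair(pair(0, b), b), pair(pair(pair(pair(c, 0), h(c)), g(0, 0)), pair(h(pair(c, c)), c))), b)   [R5 at 1.3.1.1.1]
2. pair(m(b, pair(pair(0, b), b), pair(pair(pair(pair(c, 0), h(c)), g(0, 0)), pair(h(pair(c, c)), c))), b)  →  pair(m(b, pair(pair(0, b), b), pair(pair(pair(pair(c, 0), c), g(0, 0)), pair(h(pair(c, c)), c))), b)   [R2 at 1.3.1.1.2]
3. pair(m(b, pair(pair(0, b), b), pair(pair(pair(pair(c, 0), c), g(0, 0)), pair(h(pair(c, c)), c))), b)  →  pair(m(b, pair(pair(0, b), b), pair(pair(pair(pair(c, 0), c), c), pair(h(pair(c, c)), c))), b)   [R3 at 1.3.1.2]
4. pair(m(b, pair(pair(0, b), b), pair(pair(pair(pair(c, 0), c), c), pair(h(pair(c, c)), c))), b)  →  pair(pair(h(pair(c, c)), 0), b)   [R5 at 1]
5. pair(pair(h(pair(c, c)), 0), b)  →  pair(pair(c, 0), b)   [R2 at 1.1]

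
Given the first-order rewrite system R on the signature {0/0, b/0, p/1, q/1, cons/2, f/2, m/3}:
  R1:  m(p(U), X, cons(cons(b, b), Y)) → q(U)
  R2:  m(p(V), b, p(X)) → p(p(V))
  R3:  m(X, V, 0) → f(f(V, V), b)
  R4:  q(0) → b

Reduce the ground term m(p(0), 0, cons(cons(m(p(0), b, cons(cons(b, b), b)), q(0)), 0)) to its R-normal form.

b

1. m(p(0), 0, cons(cons(m(p(0), b, cons(cons(b, b), b)), q(0)), 0))  →  m(p(0), 0, cons(cons(q(0), q(0)), 0))   [R1 at 3.1.1]
2. m(p(0), 0, cons(cons(q(0), q(0)), 0))  →  m(p(0), 0, cons(cons(b, q(0)), 0))   [R4 at 3.1.1]
3. m(p(0), 0, cons(cons(b, q(0)), 0))  →  m(p(0), 0, cons(cons(b, b), 0))   [R4 at 3.1.2]
4. m(p(0), 0, cons(cons(b, b), 0))  →  q(0)   [R1 at ε]
5. q(0)  →  b   [R4 at ε]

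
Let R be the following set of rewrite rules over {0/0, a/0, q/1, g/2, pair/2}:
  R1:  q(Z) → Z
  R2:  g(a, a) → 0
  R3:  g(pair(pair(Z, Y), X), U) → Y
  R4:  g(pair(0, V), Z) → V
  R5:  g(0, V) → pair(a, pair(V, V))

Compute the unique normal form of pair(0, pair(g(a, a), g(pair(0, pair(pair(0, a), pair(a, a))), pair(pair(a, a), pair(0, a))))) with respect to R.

pair(0, pair(0, pair(pair(0, a), pair(a, a))))

1. pair(0, pair(g(a, a), g(pair(0, pair(pair(0, a), pair(a, a))), pair(pair(a, a), pair(0, a)))))  →  pair(0, pair(0, g(pair(0, pair(pair(0, a), pair(a, a))), pair(pair(a, a), pair(0, a)))))   [R2 at 2.1]
2. pair(0, pair(0, g(pair(0, pair(pair(0, a), pair(a, a))), pair(pair(a, a), pair(0, a)))))  →  pair(0, pair(0, pair(pair(0, a), pair(a, a))))   [R4 at 2.2]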